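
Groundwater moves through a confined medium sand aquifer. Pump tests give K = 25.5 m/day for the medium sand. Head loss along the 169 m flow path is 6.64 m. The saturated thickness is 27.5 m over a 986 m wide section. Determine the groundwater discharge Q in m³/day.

Cross-sectional area A = 986 × 27.5 = 27115 m².
Hydraulic gradient i = Δh / L = 6.64 / 169 = 0.03929.
Darcy's law: Q = K · A · i = 25.50 × 27115 × 0.03929 = 27166 m³/day.

27200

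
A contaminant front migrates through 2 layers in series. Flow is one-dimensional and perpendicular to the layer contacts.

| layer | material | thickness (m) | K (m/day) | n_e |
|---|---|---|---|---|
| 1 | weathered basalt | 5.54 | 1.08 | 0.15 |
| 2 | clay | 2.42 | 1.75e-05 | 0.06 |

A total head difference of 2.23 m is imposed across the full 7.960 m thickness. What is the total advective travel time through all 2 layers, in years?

With flow normal to the layers, continuity requires the same specific discharge q through every layer.
Σ(b_i/K_i) = 5.54/1.08 + 2.42/1.75e-05 = 1.383e+05 d.
q = Δh / Σ(b_i/K_i) = 2.23 / 1.383e+05 = 1.613e-05 m/day.
In each layer the seepage velocity is v_i = q/n_i, so the layer transit time is t_i = b_i·n_i / q:
  layer 1 (weathered basalt): t_1 = 5.54 × 0.15 / 1.613e-05 = 51533 d
  layer 2 (clay): t_2 = 2.42 × 0.06 / 1.613e-05 = 9004 d
Total t = Σ t_i = 60538 days = 165.7 years.

166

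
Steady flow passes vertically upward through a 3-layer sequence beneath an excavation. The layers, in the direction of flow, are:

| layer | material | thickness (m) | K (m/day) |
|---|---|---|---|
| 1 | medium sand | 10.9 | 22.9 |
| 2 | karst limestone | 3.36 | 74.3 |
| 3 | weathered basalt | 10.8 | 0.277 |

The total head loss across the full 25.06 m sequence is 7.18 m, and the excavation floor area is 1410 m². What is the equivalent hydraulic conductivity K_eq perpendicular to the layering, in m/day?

0.634

Flow is perpendicular to layering, so the layers act in series and the equivalent K is the thickness-weighted harmonic mean.
Total thickness L = 10.9 + 3.36 + 10.8 = 25.06 m.
Σ(b_i/K_i) = 10.9/22.9 + 3.36/74.3 + 10.8/0.277 = 39.51 d.
K_eq = L / Σ(b_i/K_i) = 25.06 / 39.51 = 0.6343 m/day.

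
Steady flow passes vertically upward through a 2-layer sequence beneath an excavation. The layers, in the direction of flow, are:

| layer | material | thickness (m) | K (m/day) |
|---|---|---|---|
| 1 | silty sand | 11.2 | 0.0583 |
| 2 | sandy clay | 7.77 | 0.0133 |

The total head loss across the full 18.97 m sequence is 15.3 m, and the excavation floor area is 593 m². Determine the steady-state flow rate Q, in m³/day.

11.7

Flow is perpendicular to layering, so the layers act in series and the equivalent K is the thickness-weighted harmonic mean.
Total thickness L = 11.2 + 7.77 = 18.97 m.
Σ(b_i/K_i) = 11.2/0.0583 + 7.77/0.0133 = 776.3 d.
K_eq = L / Σ(b_i/K_i) = 18.97 / 776.3 = 0.02444 m/day.
Q = K_eq · A · (Δh/L) = 0.02444 × 593 × (15.3/18.97) = 11.69 m³/day.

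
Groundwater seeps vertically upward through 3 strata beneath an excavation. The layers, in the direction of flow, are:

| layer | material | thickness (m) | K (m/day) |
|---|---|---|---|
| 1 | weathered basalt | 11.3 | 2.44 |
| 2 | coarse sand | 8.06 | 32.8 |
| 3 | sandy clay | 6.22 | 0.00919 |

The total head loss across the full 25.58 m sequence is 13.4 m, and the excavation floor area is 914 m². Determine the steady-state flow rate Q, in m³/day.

Flow is perpendicular to layering, so the layers act in series and the equivalent K is the thickness-weighted harmonic mean.
Total thickness L = 11.3 + 8.06 + 6.22 = 25.58 m.
Σ(b_i/K_i) = 11.3/2.44 + 8.06/32.8 + 6.22/0.00919 = 681.7 d.
K_eq = L / Σ(b_i/K_i) = 25.58 / 681.7 = 0.03752 m/day.
Q = K_eq · A · (Δh/L) = 0.03752 × 914 × (13.4/25.58) = 17.97 m³/day.

18.0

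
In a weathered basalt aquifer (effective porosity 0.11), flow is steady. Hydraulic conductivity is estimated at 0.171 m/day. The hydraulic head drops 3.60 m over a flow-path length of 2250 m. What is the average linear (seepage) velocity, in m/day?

Hydraulic gradient i = Δh / L = 3.60 / 2250 = 0.001600.
Darcy flux q = K · i = 0.1710 × 0.001600 = 0.0002736 m/day.
Seepage velocity v = q / n_e = 0.0002736 / 0.11 = 0.002487 m/day.

0.00249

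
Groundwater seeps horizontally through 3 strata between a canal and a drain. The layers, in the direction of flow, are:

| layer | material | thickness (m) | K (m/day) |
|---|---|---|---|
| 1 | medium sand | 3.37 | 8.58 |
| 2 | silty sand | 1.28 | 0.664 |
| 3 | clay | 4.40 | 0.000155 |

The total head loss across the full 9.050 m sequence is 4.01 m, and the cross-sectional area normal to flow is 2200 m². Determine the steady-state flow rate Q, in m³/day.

Flow is perpendicular to layering, so the layers act in series and the equivalent K is the thickness-weighted harmonic mean.
Total thickness L = 3.37 + 1.28 + 4.40 = 9.050 m.
Σ(b_i/K_i) = 3.37/8.58 + 1.28/0.664 + 4.40/0.000155 = 28389 d.
K_eq = L / Σ(b_i/K_i) = 9.050 / 28389 = 0.0003188 m/day.
Q = K_eq · A · (Δh/L) = 0.0003188 × 2200 × (4.01/9.050) = 0.3107 m³/day.

0.311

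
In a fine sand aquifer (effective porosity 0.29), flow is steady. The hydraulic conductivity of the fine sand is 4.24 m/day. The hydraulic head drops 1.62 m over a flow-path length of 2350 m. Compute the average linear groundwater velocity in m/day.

0.0101

Hydraulic gradient i = Δh / L = 1.62 / 2350 = 0.0006894.
Darcy flux q = K · i = 4.240 × 0.0006894 = 0.002923 m/day.
Seepage velocity v = q / n_e = 0.002923 / 0.29 = 0.01008 m/day.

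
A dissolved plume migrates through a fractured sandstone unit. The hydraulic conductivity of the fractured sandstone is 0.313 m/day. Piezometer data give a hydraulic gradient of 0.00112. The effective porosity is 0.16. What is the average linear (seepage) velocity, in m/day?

Hydraulic gradient i = 0.00112.
Darcy flux q = K · i = 0.3130 × 0.001120 = 0.0003506 m/day.
Seepage velocity v = q / n_e = 0.0003506 / 0.16 = 0.002191 m/day.

0.00219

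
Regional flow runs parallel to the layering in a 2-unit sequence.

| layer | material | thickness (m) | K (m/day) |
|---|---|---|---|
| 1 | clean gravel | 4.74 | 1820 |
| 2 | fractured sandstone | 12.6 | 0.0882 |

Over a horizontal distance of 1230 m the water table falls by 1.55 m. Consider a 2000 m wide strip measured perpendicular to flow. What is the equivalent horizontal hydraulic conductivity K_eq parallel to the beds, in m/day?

Flow is parallel to layering, so each bed carries its own Darcy discharge and the transmissivities add.
Σ(K_i·b_i) = 1820×4.74 + 0.0882×12.6 = 8628 m²/day.
Total thickness b = 17.34 m, so K_eq = Σ(K_i·b_i)/b = 497.6 m/day.

498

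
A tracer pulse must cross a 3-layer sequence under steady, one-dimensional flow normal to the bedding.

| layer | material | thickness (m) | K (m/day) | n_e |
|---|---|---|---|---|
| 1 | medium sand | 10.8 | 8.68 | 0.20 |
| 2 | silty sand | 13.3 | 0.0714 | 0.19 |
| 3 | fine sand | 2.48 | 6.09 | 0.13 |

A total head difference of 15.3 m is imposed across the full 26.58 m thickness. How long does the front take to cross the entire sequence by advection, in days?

61.5

With flow normal to the layers, continuity requires the same specific discharge q through every layer.
Σ(b_i/K_i) = 10.8/8.68 + 13.3/0.0714 + 2.48/6.09 = 187.9 d.
q = Δh / Σ(b_i/K_i) = 15.3 / 187.9 = 0.08142 m/day.
In each layer the seepage velocity is v_i = q/n_i, so the layer transit time is t_i = b_i·n_i / q:
  layer 1 (medium sand): t_1 = 10.8 × 0.20 / 0.08142 = 26.53 d
  layer 2 (silty sand): t_2 = 13.3 × 0.19 / 0.08142 = 31.04 d
  layer 3 (fine sand): t_3 = 2.48 × 0.13 / 0.08142 = 3.960 d
Total t = Σ t_i = 61.53 days.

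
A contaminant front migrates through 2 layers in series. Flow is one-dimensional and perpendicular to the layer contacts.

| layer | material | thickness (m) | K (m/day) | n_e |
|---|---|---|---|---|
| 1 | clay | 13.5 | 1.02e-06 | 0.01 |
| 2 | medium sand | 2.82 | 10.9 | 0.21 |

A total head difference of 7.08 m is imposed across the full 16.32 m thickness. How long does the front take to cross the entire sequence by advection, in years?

3720

With flow normal to the layers, continuity requires the same specific discharge q through every layer.
Σ(b_i/K_i) = 13.5/1.02e-06 + 2.82/10.9 = 1.324e+07 d.
q = Δh / Σ(b_i/K_i) = 7.08 / 1.324e+07 = 5.349e-07 m/day.
In each layer the seepage velocity is v_i = q/n_i, so the layer transit time is t_i = b_i·n_i / q:
  layer 1 (clay): t_1 = 13.5 × 0.01 / 5.349e-07 = 2.524e+05 d
  layer 2 (medium sand): t_2 = 2.82 × 0.21 / 5.349e-07 = 1.107e+06 d
Total t = Σ t_i = 1.359e+06 days = 3722 years.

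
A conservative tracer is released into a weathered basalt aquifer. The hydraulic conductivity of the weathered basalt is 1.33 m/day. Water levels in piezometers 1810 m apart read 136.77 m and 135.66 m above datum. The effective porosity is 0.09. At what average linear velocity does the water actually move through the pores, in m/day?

0.00906

Hydraulic gradient i = (136.77 − 135.66) / 1810 = 1.11 / 1810 = 0.0006133.
Darcy flux q = K · i = 1.330 × 0.0006133 = 0.0008156 m/day.
Seepage velocity v = q / n_e = 0.0008156 / 0.09 = 0.009063 m/day.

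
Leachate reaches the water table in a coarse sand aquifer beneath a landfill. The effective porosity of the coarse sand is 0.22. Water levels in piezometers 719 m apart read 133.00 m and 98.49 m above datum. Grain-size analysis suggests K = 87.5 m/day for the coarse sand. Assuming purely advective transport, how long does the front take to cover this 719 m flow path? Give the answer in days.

37.7

Hydraulic gradient i = (133.00 − 98.49) / 719 = 34.51 / 719 = 0.04800.
Darcy flux q = K · i = 87.50 × 0.04800 = 4.200 m/day.
Seepage velocity v = q / n_e = 4.200 / 0.22 = 19.09 m/day.
Travel time t = L / v = 719 / 19.09 = 37.66 days.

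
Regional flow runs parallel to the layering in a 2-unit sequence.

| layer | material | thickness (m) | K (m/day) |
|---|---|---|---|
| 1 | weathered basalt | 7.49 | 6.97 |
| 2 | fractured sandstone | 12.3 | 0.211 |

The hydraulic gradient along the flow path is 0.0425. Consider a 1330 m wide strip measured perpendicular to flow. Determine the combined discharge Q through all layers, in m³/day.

Flow is parallel to layering, so each bed carries its own Darcy discharge and the transmissivities add.
Σ(K_i·b_i) = 6.97×7.49 + 0.211×12.3 = 54.80 m²/day.
Hydraulic gradient i = 0.0425.
Q = Σ(K_i·b_i) · W · i = 54.80 × 1330 × 0.04250 = 3098 m³/day.

3100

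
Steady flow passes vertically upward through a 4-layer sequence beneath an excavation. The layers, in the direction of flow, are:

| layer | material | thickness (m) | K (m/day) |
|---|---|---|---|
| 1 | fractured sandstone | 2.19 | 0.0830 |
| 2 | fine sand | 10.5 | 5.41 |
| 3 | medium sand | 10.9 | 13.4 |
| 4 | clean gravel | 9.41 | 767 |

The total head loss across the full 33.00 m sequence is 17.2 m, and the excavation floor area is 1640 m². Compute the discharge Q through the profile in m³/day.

Flow is perpendicular to layering, so the layers act in series and the equivalent K is the thickness-weighted harmonic mean.
Total thickness L = 2.19 + 10.5 + 10.9 + 9.41 = 33.00 m.
Σ(b_i/K_i) = 2.19/0.0830 + 10.5/5.41 + 10.9/13.4 + 9.41/767 = 29.15 d.
K_eq = L / Σ(b_i/K_i) = 33.00 / 29.15 = 1.132 m/day.
Q = K_eq · A · (Δh/L) = 1.132 × 1640 × (17.2/33.00) = 967.6 m³/day.

968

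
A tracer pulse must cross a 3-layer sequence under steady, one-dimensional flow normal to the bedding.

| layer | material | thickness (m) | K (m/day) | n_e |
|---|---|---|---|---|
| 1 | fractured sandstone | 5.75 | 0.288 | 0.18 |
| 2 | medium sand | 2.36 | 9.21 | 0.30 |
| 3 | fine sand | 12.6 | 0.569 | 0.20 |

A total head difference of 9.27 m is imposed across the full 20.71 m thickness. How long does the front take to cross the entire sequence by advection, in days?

With flow normal to the layers, continuity requires the same specific discharge q through every layer.
Σ(b_i/K_i) = 5.75/0.288 + 2.36/9.21 + 12.6/0.569 = 42.37 d.
q = Δh / Σ(b_i/K_i) = 9.27 / 42.37 = 0.2188 m/day.
In each layer the seepage velocity is v_i = q/n_i, so the layer transit time is t_i = b_i·n_i / q:
  layer 1 (fractured sandstone): t_1 = 5.75 × 0.18 / 0.2188 = 4.730 d
  layer 2 (medium sand): t_2 = 2.36 × 0.30 / 0.2188 = 3.236 d
  layer 3 (fine sand): t_3 = 12.6 × 0.20 / 0.2188 = 11.52 d
Total t = Σ t_i = 19.48 days.

19.5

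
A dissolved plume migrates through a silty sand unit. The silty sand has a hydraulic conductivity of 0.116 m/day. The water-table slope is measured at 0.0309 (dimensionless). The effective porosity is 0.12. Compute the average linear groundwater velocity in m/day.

Hydraulic gradient i = 0.0309.
Darcy flux q = K · i = 0.1160 × 0.03090 = 0.003584 m/day.
Seepage velocity v = q / n_e = 0.003584 / 0.12 = 0.02987 m/day.

0.0299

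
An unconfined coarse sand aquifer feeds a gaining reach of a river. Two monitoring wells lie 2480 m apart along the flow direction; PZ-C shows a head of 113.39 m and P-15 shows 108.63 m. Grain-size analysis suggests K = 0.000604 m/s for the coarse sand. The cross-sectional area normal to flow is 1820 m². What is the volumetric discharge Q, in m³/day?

Convert K: 0.000604 m/s × 86400 = 52.19 m/day.
Hydraulic gradient i = (113.39 − 108.63) / 2480 = 4.76 / 2480 = 0.001919.
Darcy's law: Q = K · A · i = 52.19 × 1820 × 0.001919 = 182.3 m³/day.

182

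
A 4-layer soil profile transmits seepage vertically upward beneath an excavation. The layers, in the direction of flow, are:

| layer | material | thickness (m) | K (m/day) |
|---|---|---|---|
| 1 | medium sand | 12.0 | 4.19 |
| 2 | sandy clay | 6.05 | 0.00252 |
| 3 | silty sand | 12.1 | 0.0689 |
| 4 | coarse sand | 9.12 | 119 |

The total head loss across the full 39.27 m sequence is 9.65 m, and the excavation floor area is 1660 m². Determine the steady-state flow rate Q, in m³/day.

6.21

Flow is perpendicular to layering, so the layers act in series and the equivalent K is the thickness-weighted harmonic mean.
Total thickness L = 12.0 + 6.05 + 12.1 + 9.12 = 39.27 m.
Σ(b_i/K_i) = 12.0/4.19 + 6.05/0.00252 + 12.1/0.0689 + 9.12/119 = 2579 d.
K_eq = L / Σ(b_i/K_i) = 39.27 / 2579 = 0.01522 m/day.
Q = K_eq · A · (Δh/L) = 0.01522 × 1660 × (9.65/39.27) = 6.210 m³/day.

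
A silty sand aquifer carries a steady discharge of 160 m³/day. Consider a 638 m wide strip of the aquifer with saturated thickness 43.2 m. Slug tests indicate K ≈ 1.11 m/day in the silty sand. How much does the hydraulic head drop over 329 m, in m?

1.72

Cross-sectional area A = 638 × 43.2 = 27562 m².
From Q = K·A·i, i = Q / (K·A) = 160 / (1.110 × 27562) = 0.005230.
Head loss Δh = i · L = 0.005230 × 329 = 1.721 m.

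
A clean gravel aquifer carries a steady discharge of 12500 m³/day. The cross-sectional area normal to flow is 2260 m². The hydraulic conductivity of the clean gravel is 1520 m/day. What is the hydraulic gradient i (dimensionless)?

0.00364

From Q = K·A·i, i = Q / (K·A) = 12500 / (1520 × 2260) = 0.003639.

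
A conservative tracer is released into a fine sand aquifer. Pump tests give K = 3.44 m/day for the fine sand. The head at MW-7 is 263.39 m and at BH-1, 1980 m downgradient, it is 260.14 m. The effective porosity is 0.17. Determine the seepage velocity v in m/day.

0.0332

Hydraulic gradient i = (263.39 − 260.14) / 1980 = 3.25 / 1980 = 0.001641.
Darcy flux q = K · i = 3.440 × 0.001641 = 0.005646 m/day.
Seepage velocity v = q / n_e = 0.005646 / 0.17 = 0.03321 m/day.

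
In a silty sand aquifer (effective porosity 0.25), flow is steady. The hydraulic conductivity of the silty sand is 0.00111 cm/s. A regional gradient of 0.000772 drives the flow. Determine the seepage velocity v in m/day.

Convert K: 0.00111 cm/s × 864 = 0.9590 m/day.
Hydraulic gradient i = 0.000772.
Darcy flux q = K · i = 0.9590 × 0.0007720 = 0.0007404 m/day.
Seepage velocity v = q / n_e = 0.0007404 / 0.25 = 0.002962 m/day.

0.00296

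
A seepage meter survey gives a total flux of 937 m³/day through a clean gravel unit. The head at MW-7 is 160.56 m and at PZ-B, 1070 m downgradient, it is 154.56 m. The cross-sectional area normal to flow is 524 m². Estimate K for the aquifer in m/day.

Hydraulic gradient i = (160.56 − 154.56) / 1070 = 6 / 1070 = 0.005607.
From Q = K·A·i, K = Q / (A·i) = 937 / (524.0 × 0.005607) = 318.9 m/day.

319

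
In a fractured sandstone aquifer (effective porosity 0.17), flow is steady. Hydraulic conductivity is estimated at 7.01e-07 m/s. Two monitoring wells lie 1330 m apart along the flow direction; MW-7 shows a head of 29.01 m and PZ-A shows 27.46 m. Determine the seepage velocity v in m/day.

0.000415

Convert K: 7.01e-07 m/s × 86400 = 0.06057 m/day.
Hydraulic gradient i = (29.01 − 27.46) / 1330 = 1.55 / 1330 = 0.001165.
Darcy flux q = K · i = 0.06057 × 0.001165 = 7.058e-05 m/day.
Seepage velocity v = q / n_e = 7.058e-05 / 0.17 = 0.0004152 m/day.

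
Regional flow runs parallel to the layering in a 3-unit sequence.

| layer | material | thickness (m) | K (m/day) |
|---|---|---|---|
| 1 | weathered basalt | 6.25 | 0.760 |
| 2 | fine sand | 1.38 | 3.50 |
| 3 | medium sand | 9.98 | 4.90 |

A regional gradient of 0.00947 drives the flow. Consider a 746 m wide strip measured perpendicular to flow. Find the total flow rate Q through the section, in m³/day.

413

Flow is parallel to layering, so each bed carries its own Darcy discharge and the transmissivities add.
Σ(K_i·b_i) = 0.760×6.25 + 3.50×1.38 + 4.90×9.98 = 58.48 m²/day.
Hydraulic gradient i = 0.00947.
Q = Σ(K_i·b_i) · W · i = 58.48 × 746 × 0.009470 = 413.2 m³/day.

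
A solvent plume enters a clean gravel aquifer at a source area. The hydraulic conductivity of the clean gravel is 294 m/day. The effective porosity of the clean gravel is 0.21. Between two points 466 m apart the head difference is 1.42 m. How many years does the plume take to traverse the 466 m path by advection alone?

Hydraulic gradient i = Δh / L = 1.42 / 466 = 0.003047.
Darcy flux q = K · i = 294.0 × 0.003047 = 0.8959 m/day.
Seepage velocity v = q / n_e = 0.8959 / 0.21 = 4.266 m/day.
Travel time t = L / v = 466 / 4.266 = 109.2 days = 0.2991 years.

0.299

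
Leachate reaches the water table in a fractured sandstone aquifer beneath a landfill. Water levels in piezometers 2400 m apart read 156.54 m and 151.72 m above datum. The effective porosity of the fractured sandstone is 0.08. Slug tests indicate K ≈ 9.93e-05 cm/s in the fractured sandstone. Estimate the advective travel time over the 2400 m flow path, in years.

Convert K: 9.93e-05 cm/s × 864 = 0.08580 m/day.
Hydraulic gradient i = (156.54 − 151.72) / 2400 = 4.82 / 2400 = 0.002008.
Darcy flux q = K · i = 0.08580 × 0.002008 = 0.0001723 m/day.
Seepage velocity v = q / n_e = 0.0001723 / 0.08 = 0.002154 m/day.
Travel time t = L / v = 2400 / 0.002154 = 1.114e+06 days = 3051 years.

3050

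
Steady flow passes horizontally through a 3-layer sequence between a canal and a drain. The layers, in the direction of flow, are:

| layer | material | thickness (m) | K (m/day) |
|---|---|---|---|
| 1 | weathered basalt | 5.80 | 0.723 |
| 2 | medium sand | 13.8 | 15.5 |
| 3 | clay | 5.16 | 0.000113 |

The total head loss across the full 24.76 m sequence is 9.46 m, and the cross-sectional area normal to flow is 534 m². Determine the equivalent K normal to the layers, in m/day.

Flow is perpendicular to layering, so the layers act in series and the equivalent K is the thickness-weighted harmonic mean.
Total thickness L = 5.80 + 13.8 + 5.16 = 24.76 m.
Σ(b_i/K_i) = 5.80/0.723 + 13.8/15.5 + 5.16/0.000113 = 45673 d.
K_eq = L / Σ(b_i/K_i) = 24.76 / 45673 = 0.0005421 m/day.

0.000542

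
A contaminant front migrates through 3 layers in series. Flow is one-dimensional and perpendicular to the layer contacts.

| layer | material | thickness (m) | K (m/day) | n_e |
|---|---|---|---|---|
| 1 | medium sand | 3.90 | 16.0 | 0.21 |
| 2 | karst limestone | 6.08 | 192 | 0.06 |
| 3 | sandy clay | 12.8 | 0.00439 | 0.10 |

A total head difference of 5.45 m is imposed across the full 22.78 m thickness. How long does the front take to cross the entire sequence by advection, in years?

3.61

With flow normal to the layers, continuity requires the same specific discharge q through every layer.
Σ(b_i/K_i) = 3.90/16.0 + 6.08/192 + 12.8/0.00439 = 2916 d.
q = Δh / Σ(b_i/K_i) = 5.45 / 2916 = 0.001869 m/day.
In each layer the seepage velocity is v_i = q/n_i, so the layer transit time is t_i = b_i·n_i / q:
  layer 1 (medium sand): t_1 = 3.90 × 0.21 / 0.001869 = 438.2 d
  layer 2 (karst limestone): t_2 = 6.08 × 0.06 / 0.001869 = 195.2 d
  layer 3 (sandy clay): t_3 = 12.8 × 0.10 / 0.001869 = 684.9 d
Total t = Σ t_i = 1318 days = 3.609 years.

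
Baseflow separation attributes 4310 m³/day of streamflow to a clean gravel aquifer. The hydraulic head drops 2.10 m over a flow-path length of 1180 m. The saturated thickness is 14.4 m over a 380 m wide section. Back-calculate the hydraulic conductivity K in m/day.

443

Cross-sectional area A = 380 × 14.4 = 5472 m².
Hydraulic gradient i = Δh / L = 2.10 / 1180 = 0.001780.
From Q = K·A·i, K = Q / (A·i) = 4310 / (5472 × 0.001780) = 442.6 m/day.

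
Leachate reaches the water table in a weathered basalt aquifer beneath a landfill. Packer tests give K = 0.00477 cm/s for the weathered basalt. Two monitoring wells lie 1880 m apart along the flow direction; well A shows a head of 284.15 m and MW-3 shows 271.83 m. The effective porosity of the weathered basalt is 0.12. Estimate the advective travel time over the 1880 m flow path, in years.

Convert K: 0.00477 cm/s × 864 = 4.121 m/day.
Hydraulic gradient i = (284.15 − 271.83) / 1880 = 12.32 / 1880 = 0.006553.
Darcy flux q = K · i = 4.121 × 0.006553 = 0.02701 m/day.
Seepage velocity v = q / n_e = 0.02701 / 0.12 = 0.2251 m/day.
Travel time t = L / v = 1880 / 0.2251 = 8353 days = 22.87 years.

22.9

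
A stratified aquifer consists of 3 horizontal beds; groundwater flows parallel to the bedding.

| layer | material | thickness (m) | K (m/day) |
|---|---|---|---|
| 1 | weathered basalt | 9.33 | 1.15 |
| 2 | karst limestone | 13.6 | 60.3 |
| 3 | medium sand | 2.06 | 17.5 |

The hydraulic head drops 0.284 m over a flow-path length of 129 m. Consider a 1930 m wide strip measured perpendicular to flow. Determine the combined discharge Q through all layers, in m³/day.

Flow is parallel to layering, so each bed carries its own Darcy discharge and the transmissivities add.
Σ(K_i·b_i) = 1.15×9.33 + 60.3×13.6 + 17.5×2.06 = 866.9 m²/day.
Hydraulic gradient i = Δh / L = 0.284 / 129 = 0.002202.
Q = Σ(K_i·b_i) · W · i = 866.9 × 1930 × 0.002202 = 3683 m³/day.

3680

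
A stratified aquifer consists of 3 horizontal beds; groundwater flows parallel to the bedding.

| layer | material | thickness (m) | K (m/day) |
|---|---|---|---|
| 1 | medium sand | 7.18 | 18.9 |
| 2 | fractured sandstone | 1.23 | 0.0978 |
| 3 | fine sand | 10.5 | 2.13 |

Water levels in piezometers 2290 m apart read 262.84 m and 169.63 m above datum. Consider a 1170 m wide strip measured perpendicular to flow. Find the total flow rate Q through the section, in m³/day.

Flow is parallel to layering, so each bed carries its own Darcy discharge and the transmissivities add.
Σ(K_i·b_i) = 18.9×7.18 + 0.0978×1.23 + 2.13×10.5 = 158.2 m²/day.
Hydraulic gradient i = (262.84 − 169.63) / 2290 = 93.21 / 2290 = 0.04070.
Q = Σ(K_i·b_i) · W · i = 158.2 × 1170 × 0.04070 = 7533 m³/day.

7530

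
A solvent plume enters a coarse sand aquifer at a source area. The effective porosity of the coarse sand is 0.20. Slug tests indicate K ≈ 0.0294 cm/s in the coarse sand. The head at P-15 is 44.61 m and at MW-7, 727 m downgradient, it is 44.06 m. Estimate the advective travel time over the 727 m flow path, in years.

Convert K: 0.0294 cm/s × 864 = 25.40 m/day.
Hydraulic gradient i = (44.61 − 44.06) / 727 = 0.55 / 727 = 0.0007565.
Darcy flux q = K · i = 25.40 × 0.0007565 = 0.01922 m/day.
Seepage velocity v = q / n_e = 0.01922 / 0.20 = 0.09609 m/day.
Travel time t = L / v = 727 / 0.09609 = 7566 days = 20.71 years.

20.7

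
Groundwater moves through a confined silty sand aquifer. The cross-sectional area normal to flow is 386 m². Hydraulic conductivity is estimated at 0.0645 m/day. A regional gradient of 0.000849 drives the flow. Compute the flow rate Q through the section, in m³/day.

Hydraulic gradient i = 0.000849.
Darcy's law: Q = K · A · i = 0.06450 × 386.0 × 0.0008490 = 0.02114 m³/day.

0.0211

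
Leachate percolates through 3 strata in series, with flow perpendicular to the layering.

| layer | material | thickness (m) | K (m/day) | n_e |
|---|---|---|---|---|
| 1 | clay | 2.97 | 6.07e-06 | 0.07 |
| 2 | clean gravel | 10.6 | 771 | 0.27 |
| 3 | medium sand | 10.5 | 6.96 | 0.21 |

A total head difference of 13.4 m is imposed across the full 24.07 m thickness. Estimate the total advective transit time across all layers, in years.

527

With flow normal to the layers, continuity requires the same specific discharge q through every layer.
Σ(b_i/K_i) = 2.97/6.07e-06 + 10.6/771 + 10.5/6.96 = 4.893e+05 d.
q = Δh / Σ(b_i/K_i) = 13.4 / 4.893e+05 = 2.739e-05 m/day.
In each layer the seepage velocity is v_i = q/n_i, so the layer transit time is t_i = b_i·n_i / q:
  layer 1 (clay): t_1 = 2.97 × 0.07 / 2.739e-05 = 7591 d
  layer 2 (clean gravel): t_2 = 10.6 × 0.27 / 2.739e-05 = 1.045e+05 d
  layer 3 (medium sand): t_3 = 10.5 × 0.21 / 2.739e-05 = 80514 d
Total t = Σ t_i = 1.926e+05 days = 527.3 years.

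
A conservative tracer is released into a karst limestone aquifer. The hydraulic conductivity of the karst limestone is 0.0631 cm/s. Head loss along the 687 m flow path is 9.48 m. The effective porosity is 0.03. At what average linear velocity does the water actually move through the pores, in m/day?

25.1

Convert K: 0.0631 cm/s × 864 = 54.52 m/day.
Hydraulic gradient i = Δh / L = 9.48 / 687 = 0.01380.
Darcy flux q = K · i = 54.52 × 0.01380 = 0.7523 m/day.
Seepage velocity v = q / n_e = 0.7523 / 0.03 = 25.08 m/day.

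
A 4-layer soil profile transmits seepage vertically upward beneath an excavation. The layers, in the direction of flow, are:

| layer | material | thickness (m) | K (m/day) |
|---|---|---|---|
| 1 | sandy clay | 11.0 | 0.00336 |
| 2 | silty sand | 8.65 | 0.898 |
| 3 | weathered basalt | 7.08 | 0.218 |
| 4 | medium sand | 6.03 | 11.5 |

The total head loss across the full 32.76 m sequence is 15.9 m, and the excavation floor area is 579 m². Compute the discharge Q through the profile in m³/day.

Flow is perpendicular to layering, so the layers act in series and the equivalent K is the thickness-weighted harmonic mean.
Total thickness L = 11.0 + 8.65 + 7.08 + 6.03 = 32.76 m.
Σ(b_i/K_i) = 11.0/0.00336 + 8.65/0.898 + 7.08/0.218 + 6.03/11.5 = 3316 d.
K_eq = L / Σ(b_i/K_i) = 32.76 / 3316 = 0.009878 m/day.
Q = K_eq · A · (Δh/L) = 0.009878 × 579 × (15.9/32.76) = 2.776 m³/day.

2.78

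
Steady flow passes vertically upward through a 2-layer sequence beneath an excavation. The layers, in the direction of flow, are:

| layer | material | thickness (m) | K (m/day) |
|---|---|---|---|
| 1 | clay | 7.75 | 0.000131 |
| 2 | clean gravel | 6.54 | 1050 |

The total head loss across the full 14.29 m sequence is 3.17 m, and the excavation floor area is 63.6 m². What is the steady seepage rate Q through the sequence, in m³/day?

0.00341

Flow is perpendicular to layering, so the layers act in series and the equivalent K is the thickness-weighted harmonic mean.
Total thickness L = 7.75 + 6.54 = 14.29 m.
Σ(b_i/K_i) = 7.75/0.000131 + 6.54/1050 = 59160 d.
K_eq = L / Σ(b_i/K_i) = 14.29 / 59160 = 0.0002415 m/day.
Q = K_eq · A · (Δh/L) = 0.0002415 × 63.6 × (3.17/14.29) = 0.003408 m³/day.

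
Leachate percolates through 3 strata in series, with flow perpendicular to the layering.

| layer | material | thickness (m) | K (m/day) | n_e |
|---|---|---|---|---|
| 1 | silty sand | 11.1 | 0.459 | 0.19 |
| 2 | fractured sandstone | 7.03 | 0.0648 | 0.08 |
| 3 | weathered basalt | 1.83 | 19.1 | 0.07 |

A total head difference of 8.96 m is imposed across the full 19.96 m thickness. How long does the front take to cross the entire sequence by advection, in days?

With flow normal to the layers, continuity requires the same specific discharge q through every layer.
Σ(b_i/K_i) = 11.1/0.459 + 7.03/0.0648 + 1.83/19.1 = 132.8 d.
q = Δh / Σ(b_i/K_i) = 8.96 / 132.8 = 0.06749 m/day.
In each layer the seepage velocity is v_i = q/n_i, so the layer transit time is t_i = b_i·n_i / q:
  layer 1 (silty sand): t_1 = 11.1 × 0.19 / 0.06749 = 31.25 d
  layer 2 (fractured sandstone): t_2 = 7.03 × 0.08 / 0.06749 = 8.333 d
  layer 3 (weathered basalt): t_3 = 1.83 × 0.07 / 0.06749 = 1.898 d
Total t = Σ t_i = 41.48 days.

41.5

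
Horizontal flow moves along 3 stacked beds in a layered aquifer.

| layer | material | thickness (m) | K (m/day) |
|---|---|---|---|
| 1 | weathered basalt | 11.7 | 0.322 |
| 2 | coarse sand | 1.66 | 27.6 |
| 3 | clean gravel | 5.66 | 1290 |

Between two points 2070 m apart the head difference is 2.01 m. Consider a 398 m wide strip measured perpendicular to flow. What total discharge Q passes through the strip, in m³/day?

Flow is parallel to layering, so each bed carries its own Darcy discharge and the transmissivities add.
Σ(K_i·b_i) = 0.322×11.7 + 27.6×1.66 + 1290×5.66 = 7351 m²/day.
Hydraulic gradient i = Δh / L = 2.01 / 2070 = 0.0009710.
Q = Σ(K_i·b_i) · W · i = 7351 × 398 × 0.0009710 = 2841 m³/day.

2840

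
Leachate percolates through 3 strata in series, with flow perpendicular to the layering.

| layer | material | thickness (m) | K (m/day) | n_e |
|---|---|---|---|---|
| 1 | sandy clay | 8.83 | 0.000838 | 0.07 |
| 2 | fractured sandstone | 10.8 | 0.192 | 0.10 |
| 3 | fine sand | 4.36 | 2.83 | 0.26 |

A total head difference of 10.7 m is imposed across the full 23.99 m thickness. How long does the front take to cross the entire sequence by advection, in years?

With flow normal to the layers, continuity requires the same specific discharge q through every layer.
Σ(b_i/K_i) = 8.83/0.000838 + 10.8/0.192 + 4.36/2.83 = 10595 d.
q = Δh / Σ(b_i/K_i) = 10.7 / 10595 = 0.001010 m/day.
In each layer the seepage velocity is v_i = q/n_i, so the layer transit time is t_i = b_i·n_i / q:
  layer 1 (sandy clay): t_1 = 8.83 × 0.07 / 0.001010 = 612.0 d
  layer 2 (fractured sandstone): t_2 = 10.8 × 0.10 / 0.001010 = 1069 d
  layer 3 (fine sand): t_3 = 4.36 × 0.26 / 0.001010 = 1122 d
Total t = Σ t_i = 2804 days = 7.677 years.

7.68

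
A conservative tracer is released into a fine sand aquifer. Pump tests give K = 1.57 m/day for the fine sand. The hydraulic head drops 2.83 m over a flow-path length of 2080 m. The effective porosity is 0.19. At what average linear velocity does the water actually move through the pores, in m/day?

Hydraulic gradient i = Δh / L = 2.83 / 2080 = 0.001361.
Darcy flux q = K · i = 1.570 × 0.001361 = 0.002136 m/day.
Seepage velocity v = q / n_e = 0.002136 / 0.19 = 0.01124 m/day.

0.0112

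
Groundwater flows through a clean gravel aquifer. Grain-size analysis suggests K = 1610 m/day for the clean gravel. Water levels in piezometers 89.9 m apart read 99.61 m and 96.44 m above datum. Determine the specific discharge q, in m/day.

56.8

Hydraulic gradient i = (99.61 − 96.44) / 89.9 = 3.17 / 89.9 = 0.03526.
Specific discharge q = K · i = 1610 × 0.03526 = 56.77 m/day.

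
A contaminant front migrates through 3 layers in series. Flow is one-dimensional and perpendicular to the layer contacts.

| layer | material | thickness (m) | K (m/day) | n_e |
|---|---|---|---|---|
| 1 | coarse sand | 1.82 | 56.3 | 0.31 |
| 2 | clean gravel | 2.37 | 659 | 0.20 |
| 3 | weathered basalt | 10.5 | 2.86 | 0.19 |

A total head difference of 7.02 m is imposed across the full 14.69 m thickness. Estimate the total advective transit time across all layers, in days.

1.60

With flow normal to the layers, continuity requires the same specific discharge q through every layer.
Σ(b_i/K_i) = 1.82/56.3 + 2.37/659 + 10.5/2.86 = 3.707 d.
q = Δh / Σ(b_i/K_i) = 7.02 / 3.707 = 1.894 m/day.
In each layer the seepage velocity is v_i = q/n_i, so the layer transit time is t_i = b_i·n_i / q:
  layer 1 (coarse sand): t_1 = 1.82 × 0.31 / 1.894 = 0.2980 d
  layer 2 (clean gravel): t_2 = 2.37 × 0.20 / 1.894 = 0.2503 d
  layer 3 (weathered basalt): t_3 = 10.5 × 0.19 / 1.894 = 1.054 d
Total t = Σ t_i = 1.602 days.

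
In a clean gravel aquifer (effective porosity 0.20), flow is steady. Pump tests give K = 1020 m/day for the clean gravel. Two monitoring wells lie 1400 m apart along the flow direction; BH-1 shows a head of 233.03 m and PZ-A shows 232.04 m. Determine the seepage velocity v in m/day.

Hydraulic gradient i = (233.03 − 232.04) / 1400 = 0.99 / 1400 = 0.0007071.
Darcy flux q = K · i = 1020 × 0.0007071 = 0.7213 m/day.
Seepage velocity v = q / n_e = 0.7213 / 0.20 = 3.606 m/day.

3.61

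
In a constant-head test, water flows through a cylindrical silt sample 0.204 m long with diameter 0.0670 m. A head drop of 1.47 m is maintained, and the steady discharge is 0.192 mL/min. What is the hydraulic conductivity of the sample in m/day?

Cross-sectional area A = π·(d/2)² = π × (0.0670/2)² = 0.003526 m².
Convert discharge: 0.192 mL/min = 3.200e-09 m³/s.
Darcy's law rearranged: K = Q·L / (A·Δh) = 3.200e-09 × 0.204 / (0.003526 × 1.47) = 1.260e-07 m/s = 0.01088 m/day.

0.0109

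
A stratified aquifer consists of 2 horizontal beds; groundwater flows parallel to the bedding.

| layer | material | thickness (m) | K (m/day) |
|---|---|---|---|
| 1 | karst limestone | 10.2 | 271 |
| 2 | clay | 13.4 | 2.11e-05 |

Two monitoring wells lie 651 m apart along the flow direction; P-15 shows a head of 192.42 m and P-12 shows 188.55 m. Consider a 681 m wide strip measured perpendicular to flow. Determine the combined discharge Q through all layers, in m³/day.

11200

Flow is parallel to layering, so each bed carries its own Darcy discharge and the transmissivities add.
Σ(K_i·b_i) = 271×10.2 + 2.11e-05×13.4 = 2764 m²/day.
Hydraulic gradient i = (192.42 − 188.55) / 651 = 3.87 / 651 = 0.005945.
Q = Σ(K_i·b_i) · W · i = 2764 × 681 × 0.005945 = 11190 m³/day.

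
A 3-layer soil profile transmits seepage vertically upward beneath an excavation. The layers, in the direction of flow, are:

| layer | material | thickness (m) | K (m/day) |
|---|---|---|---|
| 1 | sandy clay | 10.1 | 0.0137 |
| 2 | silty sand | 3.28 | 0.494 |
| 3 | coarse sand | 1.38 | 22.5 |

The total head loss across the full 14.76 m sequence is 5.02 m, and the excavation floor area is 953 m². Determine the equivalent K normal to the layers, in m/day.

0.0198

Flow is perpendicular to layering, so the layers act in series and the equivalent K is the thickness-weighted harmonic mean.
Total thickness L = 10.1 + 3.28 + 1.38 = 14.76 m.
Σ(b_i/K_i) = 10.1/0.0137 + 3.28/0.494 + 1.38/22.5 = 743.9 d.
K_eq = L / Σ(b_i/K_i) = 14.76 / 743.9 = 0.01984 m/day.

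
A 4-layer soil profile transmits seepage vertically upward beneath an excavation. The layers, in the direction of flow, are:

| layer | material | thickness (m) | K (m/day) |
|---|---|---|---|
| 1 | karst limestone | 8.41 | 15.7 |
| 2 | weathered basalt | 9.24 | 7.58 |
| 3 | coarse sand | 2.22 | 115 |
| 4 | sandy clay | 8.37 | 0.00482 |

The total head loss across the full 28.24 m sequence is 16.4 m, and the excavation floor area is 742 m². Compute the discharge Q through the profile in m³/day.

7.00

Flow is perpendicular to layering, so the layers act in series and the equivalent K is the thickness-weighted harmonic mean.
Total thickness L = 8.41 + 9.24 + 2.22 + 8.37 = 28.24 m.
Σ(b_i/K_i) = 8.41/15.7 + 9.24/7.58 + 2.22/115 + 8.37/0.00482 = 1738 d.
K_eq = L / Σ(b_i/K_i) = 28.24 / 1738 = 0.01625 m/day.
Q = K_eq · A · (Δh/L) = 0.01625 × 742 × (16.4/28.24) = 7.000 m³/day.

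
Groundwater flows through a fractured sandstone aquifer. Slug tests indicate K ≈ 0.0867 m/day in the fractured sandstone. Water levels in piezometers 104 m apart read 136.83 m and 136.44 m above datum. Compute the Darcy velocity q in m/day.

0.000325

Hydraulic gradient i = (136.83 − 136.44) / 104 = 0.39 / 104 = 0.003750.
Specific discharge q = K · i = 0.08670 × 0.003750 = 0.0003251 m/day.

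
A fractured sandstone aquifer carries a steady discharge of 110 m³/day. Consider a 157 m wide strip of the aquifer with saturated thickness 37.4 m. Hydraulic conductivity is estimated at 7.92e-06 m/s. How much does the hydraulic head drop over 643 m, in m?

17.6

Convert K: 7.92e-06 m/s × 86400 = 0.6843 m/day.
Cross-sectional area A = 157 × 37.4 = 5872 m².
From Q = K·A·i, i = Q / (K·A) = 110 / (0.6843 × 5872) = 0.02738.
Head loss Δh = i · L = 0.02738 × 643 = 17.60 m.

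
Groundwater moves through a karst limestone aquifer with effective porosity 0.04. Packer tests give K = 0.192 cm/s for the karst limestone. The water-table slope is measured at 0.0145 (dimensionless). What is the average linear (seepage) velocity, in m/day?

60.1

Convert K: 0.192 cm/s × 864 = 165.9 m/day.
Hydraulic gradient i = 0.0145.
Darcy flux q = K · i = 165.9 × 0.01450 = 2.405 m/day.
Seepage velocity v = q / n_e = 2.405 / 0.04 = 60.13 m/day.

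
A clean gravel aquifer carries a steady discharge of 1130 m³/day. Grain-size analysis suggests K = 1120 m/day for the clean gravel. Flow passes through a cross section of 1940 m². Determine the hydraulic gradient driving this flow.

From Q = K·A·i, i = Q / (K·A) = 1130 / (1120 × 1940) = 0.0005201.

0.000520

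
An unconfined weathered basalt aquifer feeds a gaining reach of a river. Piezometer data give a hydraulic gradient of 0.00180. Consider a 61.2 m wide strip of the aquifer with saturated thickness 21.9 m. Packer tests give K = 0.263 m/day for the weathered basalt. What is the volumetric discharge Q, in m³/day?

0.634

Cross-sectional area A = 61.2 × 21.9 = 1340 m².
Hydraulic gradient i = 0.00180.
Darcy's law: Q = K · A · i = 0.2630 × 1340 × 0.001800 = 0.6345 m³/day.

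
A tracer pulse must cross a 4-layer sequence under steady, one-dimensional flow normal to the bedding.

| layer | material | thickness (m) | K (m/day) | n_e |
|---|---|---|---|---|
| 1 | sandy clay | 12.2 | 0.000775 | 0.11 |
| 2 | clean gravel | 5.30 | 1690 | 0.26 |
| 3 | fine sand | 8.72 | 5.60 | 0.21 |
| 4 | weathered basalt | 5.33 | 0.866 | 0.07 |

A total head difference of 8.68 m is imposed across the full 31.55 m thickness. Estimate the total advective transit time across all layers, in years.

With flow normal to the layers, continuity requires the same specific discharge q through every layer.
Σ(b_i/K_i) = 12.2/0.000775 + 5.30/1690 + 8.72/5.60 + 5.33/0.866 = 15750 d.
q = Δh / Σ(b_i/K_i) = 8.68 / 15750 = 0.0005511 m/day.
In each layer the seepage velocity is v_i = q/n_i, so the layer transit time is t_i = b_i·n_i / q:
  layer 1 (sandy clay): t_1 = 12.2 × 0.11 / 0.0005511 = 2435 d
  layer 2 (clean gravel): t_2 = 5.30 × 0.26 / 0.0005511 = 2500 d
  layer 3 (fine sand): t_3 = 8.72 × 0.21 / 0.0005511 = 3323 d
  layer 4 (weathered basalt): t_4 = 5.33 × 0.07 / 0.0005511 = 677.0 d
Total t = Σ t_i = 8935 days = 24.46 years.

24.5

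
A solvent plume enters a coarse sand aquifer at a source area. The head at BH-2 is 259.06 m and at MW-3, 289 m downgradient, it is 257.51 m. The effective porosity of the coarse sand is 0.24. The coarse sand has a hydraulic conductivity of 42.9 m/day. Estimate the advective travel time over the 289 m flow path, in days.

Hydraulic gradient i = (259.06 − 257.51) / 289 = 1.55 / 289 = 0.005363.
Darcy flux q = K · i = 42.90 × 0.005363 = 0.2301 m/day.
Seepage velocity v = q / n_e = 0.2301 / 0.24 = 0.9587 m/day.
Travel time t = L / v = 289 / 0.9587 = 301.5 days.

301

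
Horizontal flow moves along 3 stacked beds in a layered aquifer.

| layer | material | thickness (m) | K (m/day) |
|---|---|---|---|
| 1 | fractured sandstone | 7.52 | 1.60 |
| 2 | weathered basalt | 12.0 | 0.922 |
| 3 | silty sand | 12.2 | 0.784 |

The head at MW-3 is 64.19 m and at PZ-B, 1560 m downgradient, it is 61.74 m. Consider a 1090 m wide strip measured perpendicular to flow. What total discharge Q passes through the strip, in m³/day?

Flow is parallel to layering, so each bed carries its own Darcy discharge and the transmissivities add.
Σ(K_i·b_i) = 1.60×7.52 + 0.922×12.0 + 0.784×12.2 = 32.66 m²/day.
Hydraulic gradient i = (64.19 − 61.74) / 1560 = 2.45 / 1560 = 0.001571.
Q = Σ(K_i·b_i) · W · i = 32.66 × 1090 × 0.001571 = 55.91 m³/day.

55.9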